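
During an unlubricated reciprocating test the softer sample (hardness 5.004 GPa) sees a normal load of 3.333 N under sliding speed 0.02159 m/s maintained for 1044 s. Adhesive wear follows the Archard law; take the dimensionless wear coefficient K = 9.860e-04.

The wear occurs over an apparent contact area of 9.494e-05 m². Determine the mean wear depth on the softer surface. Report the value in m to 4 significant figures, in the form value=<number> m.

The intermediates are shown rounded. Every step keeps exact precision; one final rounding, at four significant figures.
Convert: Path length L = v·t = 0.02159 m/s × 1044 s = 22.54 m.
Convert: Hardness H = 5.004 GPa = 5.004e+09 Pa.
In SI base units, W = 3.333 N, H = 5.004e+09 Pa, K = 9.860e-04.
Volume removed: V = K·W·L/H = 9.860e-04 · 3.333 · 22.54 / 5.004e+09 = 1.480e-11 m³.
Wear depth h = V/A = 1.480e-11 / 9.494e-05 = 1.559e-07 m.

value=1.559e-07 m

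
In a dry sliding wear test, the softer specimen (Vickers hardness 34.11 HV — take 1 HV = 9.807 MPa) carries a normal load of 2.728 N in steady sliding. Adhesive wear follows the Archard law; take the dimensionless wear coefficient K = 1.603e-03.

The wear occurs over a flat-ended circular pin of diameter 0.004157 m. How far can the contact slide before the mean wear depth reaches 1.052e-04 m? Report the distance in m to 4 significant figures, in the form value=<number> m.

Quoted intermediates are rounded, and every step runs at exact precision — rounded once at the end to four significant figures.
Hardness H = 34.11 HV × 9.807 MPa/HV = 334.5 MPa = 3.345e+08 Pa.
Contact area A = π·d²/4 = π·(0.004157 m)²/4 = 1.357e-05 m².
Collected in SI base units: W = 2.728 N, H = 3.345e+08 Pa, K = 1.603e-03.
At the depth limit, V_lim = h_lim·A = 1.052e-04 · 1.357e-05 = 1.428e-09 m³.
Life L = V_lim·H/(K·W) = 1.428e-09 · 3.345e+08 / (1.603e-03 · 2.728) = 109.2 m.

value=109.2 m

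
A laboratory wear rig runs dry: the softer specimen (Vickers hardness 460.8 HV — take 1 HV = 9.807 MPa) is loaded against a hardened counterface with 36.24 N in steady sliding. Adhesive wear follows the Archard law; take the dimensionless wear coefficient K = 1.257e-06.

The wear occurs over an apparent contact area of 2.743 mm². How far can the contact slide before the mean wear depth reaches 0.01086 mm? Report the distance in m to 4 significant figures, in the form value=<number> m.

Intermediate values are printed rounded. Every step runs at full float precision; a single final rounding: 4 significant figures.
Hardness H = 460.8 HV × 9.807 MPa/HV = 4519 MPa = 4.519e+09 Pa.
Contact area A = 2.743 mm² = 2.743e-06 m².
Depth limit h_lim = 0.01086 mm = 1.086e-05 m.
Expressed in SI base units: W = 36.24 N, H = 4.519e+09 Pa, K = 1.257e-06.
Volume at the limit: V_lim = h_lim·A = 1.086e-05 · 2.743e-06 = 2.979e-11 m³.
So the life L = V_lim·H/(K·W) = 2.979e-11 · 4.519e+09 / (1.257e-06 · 36.24) = 2955 m.

value=2955 m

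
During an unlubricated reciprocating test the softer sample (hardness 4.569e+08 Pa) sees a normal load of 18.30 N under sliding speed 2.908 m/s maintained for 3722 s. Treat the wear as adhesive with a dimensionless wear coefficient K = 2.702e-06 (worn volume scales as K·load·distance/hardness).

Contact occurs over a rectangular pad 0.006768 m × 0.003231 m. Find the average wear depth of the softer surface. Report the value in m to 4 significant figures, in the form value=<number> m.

The computation runs at full precision — displayed values are rounded; a single final rounding, at 4 significant digits.
Convert: Distance covered L = v·t = 2.908 m/s × 3722 s = 1.082e+04 m.
Convert: Contact area A = 0.006768 m × 0.003231 m = 2.187e-05 m².
In SI base units: W = 18.30 N, H = 4.569e+08 Pa, K = 2.702e-06.
Archard relation: V = K·W·L/H = 2.702e-06 · 18.30 · 1.082e+04 / 4.569e+08 = 1.171e-09 m³.
Depth of wear h = V/A = 1.171e-09 / 2.187e-05 = 5.357e-05 m.

value=5.357e-05 m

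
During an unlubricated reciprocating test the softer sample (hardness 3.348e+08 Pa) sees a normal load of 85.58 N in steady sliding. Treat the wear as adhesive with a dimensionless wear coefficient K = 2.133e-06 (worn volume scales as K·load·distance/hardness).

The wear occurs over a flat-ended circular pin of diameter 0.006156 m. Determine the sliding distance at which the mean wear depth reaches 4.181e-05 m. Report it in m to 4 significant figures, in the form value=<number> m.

The computation runs at full precision, and the intermediates appear rounded. Rounded just once to four significant figures.
Contact area A = π·d²/4 = π·(0.006156 m)²/4 = 2.976e-05 m².
Collected in SI base units: W = 85.58 N, H = 3.348e+08 Pa, K = 2.133e-06.
Limit volume V_lim = h_lim·A = 4.181e-05 · 2.976e-05 = 1.244e-09 m³.
So the life L = V_lim·H/(K·W) = 1.244e-09 · 3.348e+08 / (2.133e-06 · 85.58) = 2282 m.

value=2282 m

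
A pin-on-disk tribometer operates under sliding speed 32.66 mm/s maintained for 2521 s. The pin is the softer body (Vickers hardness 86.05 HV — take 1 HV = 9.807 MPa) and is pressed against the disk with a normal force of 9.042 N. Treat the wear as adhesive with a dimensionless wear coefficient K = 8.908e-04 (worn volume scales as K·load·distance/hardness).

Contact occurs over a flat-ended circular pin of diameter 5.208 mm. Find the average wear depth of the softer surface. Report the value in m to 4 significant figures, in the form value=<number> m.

value=3.689e-05 m

The computation holds exact precision; intermediate values are shown rounded — a lone final rounding to 4 significant figures.
Sliding speed v = 32.66 mm/s = 0.03266 m/s. Total distance L = v·t = 0.03266 m/s × 2521 s = 82.34 m.
Hardness H = 86.05 HV × 9.807 MPa/HV = 843.9 MPa = 8.439e+08 Pa.
Pin diameter d = 5.208 mm = 0.005208 m. Contact area A = π·d²/4 = π·(0.005208 m)²/4 = 2.130e-05 m².
In SI base units: W = 9.042 N, H = 8.439e+08 Pa, K = 8.908e-04.
Archard volume V = K·W·L/H = 8.908e-04 · 9.042 · 82.34 / 8.439e+08 = 7.859e-10 m³.
Depth of wear h = V/A = 7.859e-10 / 2.130e-05 = 3.689e-05 m.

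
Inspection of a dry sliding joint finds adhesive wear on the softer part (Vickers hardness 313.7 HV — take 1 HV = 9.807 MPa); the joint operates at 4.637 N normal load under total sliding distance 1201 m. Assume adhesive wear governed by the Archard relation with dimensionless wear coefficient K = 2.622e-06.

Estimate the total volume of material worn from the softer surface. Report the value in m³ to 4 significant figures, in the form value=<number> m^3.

value=4.746e-12 m^3

All working math runs at exact precision. Intermediate values are printed rounded; rounded just once: 4 significant digits.
Hardness H = 313.7 HV × 9.807 MPa/HV = 3076 MPa = 3.076e+09 Pa.
Restated in SI base units: W = 4.637 N, H = 3.076e+09 Pa, K = 2.622e-06.
Archard relation: V = K·W·L/H = 2.622e-06 · 4.637 · 1201 / 3.076e+09 = 4.746e-12 m³.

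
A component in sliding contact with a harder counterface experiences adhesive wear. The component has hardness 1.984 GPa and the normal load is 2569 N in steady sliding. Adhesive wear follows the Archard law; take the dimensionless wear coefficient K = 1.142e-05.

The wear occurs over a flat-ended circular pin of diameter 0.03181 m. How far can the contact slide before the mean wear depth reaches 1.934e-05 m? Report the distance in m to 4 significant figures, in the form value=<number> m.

value=1039 m

The intermediates appear rounded, and the algebra carries exact precision; rounded just once: 4 significant digits.
Hardness H = 1.984 GPa = 1.984e+09 Pa.
Contact area A = π·d²/4 = π·(0.03181 m)²/4 = 7.947e-04 m².
SI base units throughout: W = 2569 N, H = 1.984e+09 Pa, K = 1.142e-05.
Volume at the limit: V_lim = h_lim·A = 1.934e-05 · 7.947e-04 = 1.537e-08 m³.
Thus life L = V_lim·H/(K·W) = 1.537e-08 · 1.984e+09 / (1.142e-05 · 2569) = 1039 m.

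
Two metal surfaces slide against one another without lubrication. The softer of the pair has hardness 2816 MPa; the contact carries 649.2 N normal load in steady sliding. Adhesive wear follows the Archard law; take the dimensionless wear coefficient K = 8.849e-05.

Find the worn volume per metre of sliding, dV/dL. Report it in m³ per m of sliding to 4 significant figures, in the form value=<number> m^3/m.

The computation holds exact precision. Intermediates are printed rounded. Rounded once at the end, at 4 significant digits.
Hardness H = 2816 MPa = 2.816e+09 Pa.
As SI base values: W = 649.2 N, H = 2.816e+09 Pa, K = 8.849e-05.
Wear rate dV/dL = K·W/H (independent of L): 8.849e-05 · 649.2 / 2.816e+09 = 2.040e-11 m³/m.

value=2.040e-11 m^3/m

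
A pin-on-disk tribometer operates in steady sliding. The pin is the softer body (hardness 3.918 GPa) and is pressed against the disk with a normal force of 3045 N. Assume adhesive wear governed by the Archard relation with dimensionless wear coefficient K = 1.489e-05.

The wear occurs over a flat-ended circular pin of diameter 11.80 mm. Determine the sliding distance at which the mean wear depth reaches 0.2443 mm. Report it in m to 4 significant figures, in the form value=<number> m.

All working math carries full float precision. Intermediates are shown rounded — a single final rounding to 4 significant digits.
Convert: Hardness H = 3.918 GPa = 3.918e+09 Pa.
Convert: Pin diameter d = 11.80 mm = 0.01180 m. Contact area A = π·d²/4 = π·(0.01180 m)²/4 = 1.094e-04 m².
Convert: Depth limit h_lim = 0.2443 mm = 2.443e-04 m.
Collected in SI base units: W = 3045 N, H = 3.918e+09 Pa, K = 1.489e-05.
Permissible volume V_lim = h_lim·A = 2.443e-04 · 1.094e-04 = 2.672e-08 m³.
Sliding life L = V_lim·H/(K·W) = 2.672e-08 · 3.918e+09 / (1.489e-05 · 3045) = 2309 m.

value=2309 m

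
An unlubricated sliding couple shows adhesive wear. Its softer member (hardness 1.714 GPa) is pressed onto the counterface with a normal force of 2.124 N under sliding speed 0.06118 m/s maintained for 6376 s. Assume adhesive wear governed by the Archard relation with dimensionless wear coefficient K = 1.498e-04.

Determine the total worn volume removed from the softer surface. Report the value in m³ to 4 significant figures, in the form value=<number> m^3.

value=7.241e-11 m^3

Intermediate values appear rounded, and each operation maintains full float precision; a single final rounding: four significant figures.
Sliding distance L = v·t = 0.06118 m/s × 6376 s = 390.1 m.
Hardness H = 1.714 GPa = 1.714e+09 Pa.
Collected in SI base units: W = 2.124 N, H = 1.714e+09 Pa, K = 1.498e-04.
Volume removed: V = K·W·L/H = 1.498e-04 · 2.124 · 390.1 / 1.714e+09 = 7.241e-11 m³.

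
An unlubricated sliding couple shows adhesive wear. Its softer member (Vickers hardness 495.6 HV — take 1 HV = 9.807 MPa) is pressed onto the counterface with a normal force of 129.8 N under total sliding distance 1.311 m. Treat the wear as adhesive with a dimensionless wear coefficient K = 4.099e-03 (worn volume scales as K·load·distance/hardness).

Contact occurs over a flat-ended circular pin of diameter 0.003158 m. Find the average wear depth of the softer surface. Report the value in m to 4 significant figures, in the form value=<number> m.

value=1.832e-05 m

The intermediates are displayed rounded; all arithmetic keeps full precision; one final rounding to 4 significant figures.
Hardness H = 495.6 HV × 9.807 MPa/HV = 4860 MPa = 4.860e+09 Pa.
Contact area A = π·d²/4 = π·(0.003158 m)²/4 = 7.833e-06 m².
As SI base values: W = 129.8 N, H = 4.860e+09 Pa, K = 4.099e-03.
Worn volume V = K·W·L/H = 4.099e-03 · 129.8 · 1.311 / 4.860e+09 = 1.435e-10 m³.
Mean depth h = V/A = 1.435e-10 / 7.833e-06 = 1.832e-05 m.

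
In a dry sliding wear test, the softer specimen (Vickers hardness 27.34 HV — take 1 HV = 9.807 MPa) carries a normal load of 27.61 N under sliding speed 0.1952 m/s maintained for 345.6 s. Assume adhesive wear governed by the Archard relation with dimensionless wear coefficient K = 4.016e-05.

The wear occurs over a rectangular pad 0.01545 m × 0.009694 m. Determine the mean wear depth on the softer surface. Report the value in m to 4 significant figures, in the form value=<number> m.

Shown intermediates are rounded. The algebra runs at full precision. Rounded just once to four significant figures.
Convert: Total distance L = v·t = 0.1952 m/s × 345.6 s = 67.46 m.
Convert: Hardness H = 27.34 HV × 9.807 MPa/HV = 268.1 MPa = 2.681e+08 Pa.
Convert: Contact area A = 0.01545 m × 0.009694 m = 1.498e-04 m².
Expressed in SI base units: W = 27.61 N, H = 2.681e+08 Pa, K = 4.016e-05.
The Archard volume V = K·W·L/H = 4.016e-05 · 27.61 · 67.46 / 2.681e+08 = 2.790e-10 m³.
Depth h = V/A = 2.790e-10 / 1.498e-04 = 1.863e-06 m.

value=1.863e-06 m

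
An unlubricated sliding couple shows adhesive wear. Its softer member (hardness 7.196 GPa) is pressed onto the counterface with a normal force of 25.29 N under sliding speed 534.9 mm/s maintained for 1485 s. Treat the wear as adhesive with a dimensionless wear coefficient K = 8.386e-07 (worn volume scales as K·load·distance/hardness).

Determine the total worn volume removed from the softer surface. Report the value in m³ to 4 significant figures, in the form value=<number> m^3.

value=2.341e-12 m^3

All working math holds exact precision; intermediate values appear rounded; one final rounding, at four significant figures.
Convert: Sliding speed v = 534.9 mm/s = 0.5349 m/s. Distance covered L = v·t = 0.5349 m/s × 1485 s = 794.3 m.
Convert: Hardness H = 7.196 GPa = 7.196e+09 Pa.
As SI base values: W = 25.29 N, H = 7.196e+09 Pa, K = 8.386e-07.
Apply Archard: V = K·W·L/H = 8.386e-07 · 25.29 · 794.3 / 7.196e+09 = 2.341e-12 m³.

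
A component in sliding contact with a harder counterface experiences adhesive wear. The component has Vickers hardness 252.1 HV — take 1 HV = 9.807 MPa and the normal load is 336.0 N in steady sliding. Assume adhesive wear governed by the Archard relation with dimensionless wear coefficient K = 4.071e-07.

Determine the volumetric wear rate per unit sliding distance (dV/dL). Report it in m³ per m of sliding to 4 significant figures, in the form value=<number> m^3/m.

value=5.533e-14 m^3/m

Shown intermediates are rounded; the computation carries full precision — one last rounding: 4 significant digits.
Convert: Hardness H = 252.1 HV × 9.807 MPa/HV = 2472 MPa = 2.472e+09 Pa.
Collected in SI base units: W = 336.0 N, H = 2.472e+09 Pa, K = 4.071e-07.
The wear rate dV/dL = K·W/H, per unit distance: 4.071e-07 · 336.0 / 2.472e+09 = 5.533e-14 m³/m.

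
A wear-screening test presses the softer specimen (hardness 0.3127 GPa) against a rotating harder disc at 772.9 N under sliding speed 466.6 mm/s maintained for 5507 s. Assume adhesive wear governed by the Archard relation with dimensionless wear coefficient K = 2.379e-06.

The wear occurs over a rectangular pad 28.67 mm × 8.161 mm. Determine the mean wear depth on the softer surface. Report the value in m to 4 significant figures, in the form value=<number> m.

value=6.458e-05 m

Intermediates are displayed rounded. All working math carries full precision. Rounded just once to four significant digits.
Convert: Sliding speed v = 466.6 mm/s = 0.4666 m/s. Sliding distance L = v·t = 0.4666 m/s × 5507 s = 2570 m.
Convert: Hardness H = 0.3127 GPa = 3.127e+08 Pa.
Convert: Pad sides 28.67 mm × 8.161 mm = 0.02867 m × 0.008161 m. Contact area A = 0.02867 m × 0.008161 m = 2.340e-04 m².
SI base units throughout: W = 772.9 N, H = 3.127e+08 Pa, K = 2.379e-06.
Volume removed: V = K·W·L/H = 2.379e-06 · 772.9 · 2570 / 3.127e+08 = 1.511e-08 m³.
Mean depth h = V/A = 1.511e-08 / 2.340e-04 = 6.458e-05 m.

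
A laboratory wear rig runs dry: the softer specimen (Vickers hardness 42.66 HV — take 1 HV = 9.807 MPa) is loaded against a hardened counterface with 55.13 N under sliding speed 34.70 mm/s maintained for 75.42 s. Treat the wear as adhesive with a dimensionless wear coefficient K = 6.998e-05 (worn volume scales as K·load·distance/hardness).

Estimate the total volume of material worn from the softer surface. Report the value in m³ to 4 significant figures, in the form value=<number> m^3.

value=2.413e-11 m^3

The computation holds full float precision. The intermediates are printed rounded — a single final rounding, at four significant figures.
Sliding speed v = 34.70 mm/s = 0.03470 m/s. Path length L = v·t = 0.03470 m/s × 75.42 s = 2.617 m.
Hardness H = 42.66 HV × 9.807 MPa/HV = 418.4 MPa = 4.184e+08 Pa.
In SI base units, W = 55.13 N, H = 4.184e+08 Pa, K = 6.998e-05.
Wear volume V = K·W·L/H = 6.998e-05 · 55.13 · 2.617 / 4.184e+08 = 2.413e-11 m³.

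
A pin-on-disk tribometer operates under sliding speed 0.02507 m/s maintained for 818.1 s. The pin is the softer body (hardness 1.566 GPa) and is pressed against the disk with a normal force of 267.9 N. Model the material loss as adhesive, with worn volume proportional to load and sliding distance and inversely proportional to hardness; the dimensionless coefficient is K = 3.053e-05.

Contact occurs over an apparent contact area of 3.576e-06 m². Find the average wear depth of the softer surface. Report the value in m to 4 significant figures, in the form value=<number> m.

value=2.996e-05 m

All arithmetic runs at full precision — shown intermediates are rounded, and one last rounding: 4 significant digits.
Total distance L = v·t = 0.02507 m/s × 818.1 s = 20.51 m.
Hardness H = 1.566 GPa = 1.566e+09 Pa.
As SI base values: W = 267.9 N, H = 1.566e+09 Pa, K = 3.053e-05.
By Archard's law, V = K·W·L/H = 3.053e-05 · 267.9 · 20.51 / 1.566e+09 = 1.071e-10 m³.
Depth h = V/A = 1.071e-10 / 3.576e-06 = 2.996e-05 m.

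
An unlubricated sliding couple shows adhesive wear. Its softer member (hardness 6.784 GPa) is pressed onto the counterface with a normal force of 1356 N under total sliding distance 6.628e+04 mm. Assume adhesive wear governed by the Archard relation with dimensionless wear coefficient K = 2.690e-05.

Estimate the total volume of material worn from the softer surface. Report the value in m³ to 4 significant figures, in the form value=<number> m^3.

Intermediates are printed rounded — each operation runs at full float precision. Rounded just once to four significant figures.
Convert: Total distance L = 6.628e+04 mm = 66.28 m.
Convert: Hardness H = 6.784 GPa = 6.784e+09 Pa.
Collected in SI base units: W = 1356 N, H = 6.784e+09 Pa, K = 2.690e-05.
Wear volume V = K·W·L/H = 2.690e-05 · 1356 · 66.28 / 6.784e+09 = 3.564e-10 m³.

value=3.564e-10 m^3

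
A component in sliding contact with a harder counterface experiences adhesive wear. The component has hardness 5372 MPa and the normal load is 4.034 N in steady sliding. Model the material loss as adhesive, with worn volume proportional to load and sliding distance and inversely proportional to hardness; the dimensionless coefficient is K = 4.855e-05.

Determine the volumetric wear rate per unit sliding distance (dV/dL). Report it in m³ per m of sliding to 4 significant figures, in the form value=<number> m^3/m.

The intermediates appear rounded — each operation carries exact precision, and rounded once at the end, at four significant digits.
Hardness H = 5372 MPa = 5.372e+09 Pa.
Restated in SI base units: W = 4.034 N, H = 5.372e+09 Pa, K = 4.855e-05.
Wear rate dV/dL = K·W/H, per unit distance: 4.855e-05 · 4.034 / 5.372e+09 = 3.646e-14 m³/m.

value=3.646e-14 m^3/m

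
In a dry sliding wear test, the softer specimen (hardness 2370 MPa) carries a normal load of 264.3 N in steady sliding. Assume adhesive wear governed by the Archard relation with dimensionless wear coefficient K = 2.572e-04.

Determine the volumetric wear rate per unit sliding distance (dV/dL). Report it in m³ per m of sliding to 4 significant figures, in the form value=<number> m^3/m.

The computation carries full precision; intermediates are shown rounded, and a single final rounding, at 4 significant figures.
Hardness H = 2370 MPa = 2.370e+09 Pa.
Collected in SI base units: W = 264.3 N, H = 2.370e+09 Pa, K = 2.572e-04.
Volumetric rate dV/dL = K·W/H: 2.572e-04 · 264.3 / 2.370e+09 = 2.868e-11 m³/m.

value=2.868e-11 m^3/m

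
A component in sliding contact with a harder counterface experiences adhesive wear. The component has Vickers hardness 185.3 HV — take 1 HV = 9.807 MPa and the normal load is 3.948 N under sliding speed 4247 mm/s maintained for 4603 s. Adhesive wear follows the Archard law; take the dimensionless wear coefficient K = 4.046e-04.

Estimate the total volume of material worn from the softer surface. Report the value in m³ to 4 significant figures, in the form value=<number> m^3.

value=1.718e-08 m^3

Intermediate values appear rounded. All working math carries full float precision; one last rounding: 4 significant digits.
Sliding speed v = 4247 mm/s = 4.247 m/s. Total distance L = v·t = 4.247 m/s × 4603 s = 1.955e+04 m.
Hardness H = 185.3 HV × 9.807 MPa/HV = 1817 MPa = 1.817e+09 Pa.
As SI base values: W = 3.948 N, H = 1.817e+09 Pa, K = 4.046e-04.
By Archard's law, V = K·W·L/H = 4.046e-04 · 3.948 · 1.955e+04 / 1.817e+09 = 1.718e-08 m³.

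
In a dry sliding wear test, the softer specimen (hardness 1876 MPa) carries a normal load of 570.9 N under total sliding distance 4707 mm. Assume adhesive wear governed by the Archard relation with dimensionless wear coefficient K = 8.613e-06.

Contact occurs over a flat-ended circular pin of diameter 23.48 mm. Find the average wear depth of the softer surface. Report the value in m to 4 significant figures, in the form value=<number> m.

value=2.849e-08 m

The algebra holds full precision; intermediates are displayed rounded — one last rounding to four significant figures.
Total distance L = 4707 mm = 4.707 m.
Hardness H = 1876 MPa = 1.876e+09 Pa.
Pin diameter d = 23.48 mm = 0.02348 m. Contact area A = π·d²/4 = π·(0.02348 m)²/4 = 4.330e-04 m².
Expressed in SI base units: W = 570.9 N, H = 1.876e+09 Pa, K = 8.613e-06.
Worn volume V = K·W·L/H = 8.613e-06 · 570.9 · 4.707 / 1.876e+09 = 1.234e-11 m³.
Mean wear depth h = V/A = 1.234e-11 / 4.330e-04 = 2.849e-08 m.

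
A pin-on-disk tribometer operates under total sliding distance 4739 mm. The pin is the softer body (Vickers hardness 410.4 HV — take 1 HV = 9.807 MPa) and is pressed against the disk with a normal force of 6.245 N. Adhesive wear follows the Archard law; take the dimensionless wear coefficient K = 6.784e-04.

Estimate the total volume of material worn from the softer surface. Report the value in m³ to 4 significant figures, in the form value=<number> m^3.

value=4.988e-12 m^3

Intermediates appear rounded — all working math runs at full float precision — a lone final rounding to four significant figures.
Distance covered L = 4739 mm = 4.739 m.
Hardness H = 410.4 HV × 9.807 MPa/HV = 4025 MPa = 4.025e+09 Pa.
In SI base units, W = 6.245 N, H = 4.025e+09 Pa, K = 6.784e-04.
By Archard's law, V = K·W·L/H = 6.784e-04 · 6.245 · 4.739 / 4.025e+09 = 4.988e-12 m³.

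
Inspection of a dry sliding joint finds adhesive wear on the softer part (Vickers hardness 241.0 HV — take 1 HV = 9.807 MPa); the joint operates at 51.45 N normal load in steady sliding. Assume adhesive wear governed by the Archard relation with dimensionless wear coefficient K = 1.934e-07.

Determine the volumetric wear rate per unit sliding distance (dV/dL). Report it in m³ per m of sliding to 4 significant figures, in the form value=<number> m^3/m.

value=4.210e-15 m^3/m

All arithmetic holds full float precision; the intermediates are displayed rounded. Rounded once at the end: 4 significant figures.
Hardness H = 241.0 HV × 9.807 MPa/HV = 2363 MPa = 2.363e+09 Pa.
Collected in SI base units: W = 51.45 N, H = 2.363e+09 Pa, K = 1.934e-07.
Wear rate dV/dL = K·W/H: 1.934e-07 · 51.45 / 2.363e+09 = 4.210e-15 m³/m.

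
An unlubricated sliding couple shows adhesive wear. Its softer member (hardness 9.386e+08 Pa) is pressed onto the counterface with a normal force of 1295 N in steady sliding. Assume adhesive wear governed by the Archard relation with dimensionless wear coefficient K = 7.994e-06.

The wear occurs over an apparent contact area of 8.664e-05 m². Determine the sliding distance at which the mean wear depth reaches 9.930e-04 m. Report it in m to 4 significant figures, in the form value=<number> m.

Intermediate values are displayed rounded. The algebra holds full precision; one last rounding: four significant digits.
Restated in SI base units: W = 1295 N, H = 9.386e+08 Pa, K = 7.994e-06.
Limit volume V_lim = h_lim·A = 9.930e-04 · 8.664e-05 = 8.603e-08 m³.
Sliding life L = V_lim·H/(K·W) = 8.603e-08 · 9.386e+08 / (7.994e-06 · 1295) = 7800 m.

value=7800 m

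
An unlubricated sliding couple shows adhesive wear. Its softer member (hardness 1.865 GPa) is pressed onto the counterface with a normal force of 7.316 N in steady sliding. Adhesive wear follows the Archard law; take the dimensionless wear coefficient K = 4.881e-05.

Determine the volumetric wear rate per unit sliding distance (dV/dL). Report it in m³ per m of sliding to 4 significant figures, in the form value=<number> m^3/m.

value=1.915e-13 m^3/m

The computation holds exact precision. The intermediates are shown rounded, and one last rounding: 4 significant digits.
Convert: Hardness H = 1.865 GPa = 1.865e+09 Pa.
Expressed in SI base units: W = 7.316 N, H = 1.865e+09 Pa, K = 4.881e-05.
Rate of wear dV/dL = K·W/H, per unit distance: 4.881e-05 · 7.316 / 1.865e+09 = 1.915e-13 m³/m.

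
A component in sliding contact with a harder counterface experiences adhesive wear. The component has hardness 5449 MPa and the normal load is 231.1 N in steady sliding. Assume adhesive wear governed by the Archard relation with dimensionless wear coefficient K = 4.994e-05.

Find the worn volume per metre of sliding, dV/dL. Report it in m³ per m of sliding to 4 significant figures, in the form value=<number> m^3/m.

The algebra carries full float precision, and intermediate values appear rounded, and a single final rounding, at 4 significant digits.
Hardness H = 5449 MPa = 5.449e+09 Pa.
Working in SI base units: W = 231.1 N, H = 5.449e+09 Pa, K = 4.994e-05.
Sliding wear rate dV/dL = K·W/H: 4.994e-05 · 231.1 / 5.449e+09 = 2.118e-12 m³/m.

value=2.118e-12 m^3/m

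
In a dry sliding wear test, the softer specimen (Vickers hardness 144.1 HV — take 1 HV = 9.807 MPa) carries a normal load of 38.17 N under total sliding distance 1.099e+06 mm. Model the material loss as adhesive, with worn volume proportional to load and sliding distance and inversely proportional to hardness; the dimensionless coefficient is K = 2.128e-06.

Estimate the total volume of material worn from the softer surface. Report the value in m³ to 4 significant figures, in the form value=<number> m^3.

All arithmetic carries full float precision; intermediates appear rounded — a single final rounding to four significant figures.
Total distance L = 1.099e+06 mm = 1099 m.
Hardness H = 144.1 HV × 9.807 MPa/HV = 1413 MPa = 1.413e+09 Pa.
In SI base units: W = 38.17 N, H = 1.413e+09 Pa, K = 2.128e-06.
Volume removed: V = K·W·L/H = 2.128e-06 · 38.17 · 1099 / 1.413e+09 = 6.317e-11 m³.

value=6.317e-11 m^3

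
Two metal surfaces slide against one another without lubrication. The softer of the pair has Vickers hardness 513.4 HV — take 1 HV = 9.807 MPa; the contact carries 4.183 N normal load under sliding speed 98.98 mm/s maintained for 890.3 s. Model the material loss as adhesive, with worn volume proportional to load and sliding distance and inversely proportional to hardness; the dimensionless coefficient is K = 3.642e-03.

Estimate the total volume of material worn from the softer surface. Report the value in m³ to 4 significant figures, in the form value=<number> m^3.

The intermediates are printed rounded, and every step keeps full precision; a single final rounding: four significant figures.
Convert: Sliding speed v = 98.98 mm/s = 0.09898 m/s. Sliding distance L = v·t = 0.09898 m/s × 890.3 s = 88.12 m.
Convert: Hardness H = 513.4 HV × 9.807 MPa/HV = 5035 MPa = 5.035e+09 Pa.
Collected in SI base units: W = 4.183 N, H = 5.035e+09 Pa, K = 3.642e-03.
Archard relation: V = K·W·L/H = 3.642e-03 · 4.183 · 88.12 / 5.035e+09 = 2.666e-10 m³.

value=2.666e-10 m^3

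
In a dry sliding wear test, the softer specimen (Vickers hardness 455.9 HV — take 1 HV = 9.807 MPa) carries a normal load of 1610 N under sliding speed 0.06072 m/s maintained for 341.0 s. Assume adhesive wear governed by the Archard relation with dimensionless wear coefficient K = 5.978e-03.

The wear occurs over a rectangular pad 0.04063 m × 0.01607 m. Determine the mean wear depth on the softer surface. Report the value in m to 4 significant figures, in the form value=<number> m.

Intermediates are displayed rounded. All arithmetic maintains exact precision; rounded once at the end: 4 significant digits.
The distance L = v·t = 0.06072 m/s × 341.0 s = 20.71 m.
Hardness H = 455.9 HV × 9.807 MPa/HV = 4471 MPa = 4.471e+09 Pa.
Contact area A = 0.04063 m × 0.01607 m = 6.529e-04 m².
As SI base values: W = 1610 N, H = 4.471e+09 Pa, K = 5.978e-03.
Archard relation: V = K·W·L/H = 5.978e-03 · 1610 · 20.71 / 4.471e+09 = 4.457e-08 m³.
Average depth h = V/A = 4.457e-08 / 6.529e-04 = 6.827e-05 m.

value=6.827e-05 m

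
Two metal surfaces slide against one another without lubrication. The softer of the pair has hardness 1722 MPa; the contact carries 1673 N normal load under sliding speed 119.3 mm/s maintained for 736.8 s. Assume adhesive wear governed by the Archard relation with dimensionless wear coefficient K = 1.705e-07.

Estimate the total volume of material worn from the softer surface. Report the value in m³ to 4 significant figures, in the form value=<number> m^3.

value=1.456e-11 m^3

The intermediates are shown rounded; all working math maintains exact precision; rounded just once, at four significant figures.
Sliding speed v = 119.3 mm/s = 0.1193 m/s. Total distance L = v·t = 0.1193 m/s × 736.8 s = 87.90 m.
Hardness H = 1722 MPa = 1.722e+09 Pa.
As SI base values: W = 1673 N, H = 1.722e+09 Pa, K = 1.705e-07.
Volume removed: V = K·W·L/H = 1.705e-07 · 1673 · 87.90 / 1.722e+09 = 1.456e-11 m³.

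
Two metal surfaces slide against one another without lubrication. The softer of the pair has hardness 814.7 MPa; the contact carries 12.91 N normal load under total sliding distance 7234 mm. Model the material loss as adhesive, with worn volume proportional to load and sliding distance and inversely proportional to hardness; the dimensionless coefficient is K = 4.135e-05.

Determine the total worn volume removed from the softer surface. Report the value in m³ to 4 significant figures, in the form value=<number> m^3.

Printed values are rounded, and every step maintains exact precision. Rounded just once: 4 significant figures.
Convert: Distance covered L = 7234 mm = 7.234 m.
Convert: Hardness H = 814.7 MPa = 8.147e+08 Pa.
Collected in SI base units: W = 12.91 N, H = 8.147e+08 Pa, K = 4.135e-05.
Volume removed: V = K·W·L/H = 4.135e-05 · 12.91 · 7.234 / 8.147e+08 = 4.740e-12 m³.

value=4.740e-12 m^3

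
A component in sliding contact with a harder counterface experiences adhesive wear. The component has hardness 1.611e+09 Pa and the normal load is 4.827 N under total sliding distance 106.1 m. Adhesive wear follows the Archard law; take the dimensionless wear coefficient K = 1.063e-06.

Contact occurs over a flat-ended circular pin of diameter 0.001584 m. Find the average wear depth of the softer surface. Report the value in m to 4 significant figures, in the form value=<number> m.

value=1.715e-07 m

Intermediates appear rounded; the computation maintains full precision. Rounded just once, at four significant digits.
Convert: Contact area A = π·d²/4 = π·(0.001584 m)²/4 = 1.971e-06 m².
Working in SI base units: W = 4.827 N, H = 1.611e+09 Pa, K = 1.063e-06.
Volume removed: V = K·W·L/H = 1.063e-06 · 4.827 · 106.1 / 1.611e+09 = 3.379e-13 m³.
Mean depth h = V/A = 3.379e-13 / 1.971e-06 = 1.715e-07 m.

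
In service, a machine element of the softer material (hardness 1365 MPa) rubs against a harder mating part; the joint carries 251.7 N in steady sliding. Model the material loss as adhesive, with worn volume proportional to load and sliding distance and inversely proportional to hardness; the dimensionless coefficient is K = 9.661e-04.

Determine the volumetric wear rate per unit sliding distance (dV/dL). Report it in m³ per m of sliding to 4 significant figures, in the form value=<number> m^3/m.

value=1.781e-10 m^3/m

Every step runs at full precision — intermediates are displayed rounded, and one last rounding to four significant figures.
Hardness H = 1365 MPa = 1.365e+09 Pa.
As SI base values: W = 251.7 N, H = 1.365e+09 Pa, K = 9.661e-04.
Wear rate dV/dL = K·W/H: 9.661e-04 · 251.7 / 1.365e+09 = 1.781e-10 m³/m.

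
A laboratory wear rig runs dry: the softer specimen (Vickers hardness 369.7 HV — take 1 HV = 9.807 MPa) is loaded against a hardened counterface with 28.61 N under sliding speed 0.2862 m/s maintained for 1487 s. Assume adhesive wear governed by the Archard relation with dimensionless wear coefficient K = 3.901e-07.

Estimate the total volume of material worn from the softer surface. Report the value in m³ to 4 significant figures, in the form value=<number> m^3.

Printed values are rounded. Every step holds exact precision, and a single final rounding: four significant figures.
The distance L = v·t = 0.2862 m/s × 1487 s = 425.6 m.
Hardness H = 369.7 HV × 9.807 MPa/HV = 3626 MPa = 3.626e+09 Pa.
As SI base values: W = 28.61 N, H = 3.626e+09 Pa, K = 3.901e-07.
Wear volume V = K·W·L/H = 3.901e-07 · 28.61 · 425.6 / 3.626e+09 = 1.310e-12 m³.

value=1.310e-12 m^3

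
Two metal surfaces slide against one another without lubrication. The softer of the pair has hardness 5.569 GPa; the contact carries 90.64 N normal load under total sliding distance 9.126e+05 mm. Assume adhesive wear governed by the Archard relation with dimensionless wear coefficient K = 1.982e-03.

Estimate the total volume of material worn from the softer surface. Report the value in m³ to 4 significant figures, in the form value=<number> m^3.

value=2.944e-08 m^3

Displayed values are rounded; every step keeps full precision — rounded just once, at 4 significant figures.
Convert: Distance covered L = 9.126e+05 mm = 912.6 m.
Convert: Hardness H = 5.569 GPa = 5.569e+09 Pa.
Working in SI base units: W = 90.64 N, H = 5.569e+09 Pa, K = 1.982e-03.
Apply Archard: V = K·W·L/H = 1.982e-03 · 90.64 · 912.6 / 5.569e+09 = 2.944e-08 m³.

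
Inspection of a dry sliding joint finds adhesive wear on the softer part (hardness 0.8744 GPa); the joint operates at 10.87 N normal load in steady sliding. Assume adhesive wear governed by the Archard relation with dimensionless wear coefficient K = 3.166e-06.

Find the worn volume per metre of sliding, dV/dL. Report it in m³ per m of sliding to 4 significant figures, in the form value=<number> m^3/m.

All arithmetic holds full precision; the intermediates are displayed rounded; a single final rounding to four significant figures.
Hardness H = 0.8744 GPa = 8.744e+08 Pa.
In SI base units, W = 10.87 N, H = 8.744e+08 Pa, K = 3.166e-06.
Sliding wear rate dV/dL = K·W/H, per unit distance: 3.166e-06 · 10.87 / 8.744e+08 = 3.936e-14 m³/m.

value=3.936e-14 m^3/m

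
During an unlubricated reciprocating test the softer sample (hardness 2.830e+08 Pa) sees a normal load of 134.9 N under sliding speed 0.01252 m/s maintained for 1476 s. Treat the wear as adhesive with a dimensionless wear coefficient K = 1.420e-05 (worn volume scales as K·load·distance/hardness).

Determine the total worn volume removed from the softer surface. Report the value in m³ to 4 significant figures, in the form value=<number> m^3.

The computation holds full float precision — intermediate values appear rounded. Rounded just once: four significant figures.
Total distance L = v·t = 0.01252 m/s × 1476 s = 18.48 m.
Working in SI base units: W = 134.9 N, H = 2.830e+08 Pa, K = 1.420e-05.
Archard volume V = K·W·L/H = 1.420e-05 · 134.9 · 18.48 / 2.830e+08 = 1.251e-10 m³.

value=1.251e-10 m^3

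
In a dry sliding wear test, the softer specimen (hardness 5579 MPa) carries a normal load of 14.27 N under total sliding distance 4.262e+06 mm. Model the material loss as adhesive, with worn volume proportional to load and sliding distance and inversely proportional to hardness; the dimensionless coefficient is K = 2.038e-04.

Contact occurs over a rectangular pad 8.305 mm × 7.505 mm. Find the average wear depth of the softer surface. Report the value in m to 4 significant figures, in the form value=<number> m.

Each operation carries full float precision. Intermediate values are shown rounded, and rounded once at the end to four significant figures.
The distance L = 4.262e+06 mm = 4262 m.
Hardness H = 5579 MPa = 5.579e+09 Pa.
Pad sides 8.305 mm × 7.505 mm = 0.008305 m × 0.007505 m. Contact area A = 0.008305 m × 0.007505 m = 6.233e-05 m².
Collected in SI base units: W = 14.27 N, H = 5.579e+09 Pa, K = 2.038e-04.
Archard volume V = K·W·L/H = 2.038e-04 · 14.27 · 4262 / 5.579e+09 = 2.222e-09 m³.
Mean depth h = V/A = 2.222e-09 / 6.233e-05 = 3.564e-05 m.

value=3.564e-05 m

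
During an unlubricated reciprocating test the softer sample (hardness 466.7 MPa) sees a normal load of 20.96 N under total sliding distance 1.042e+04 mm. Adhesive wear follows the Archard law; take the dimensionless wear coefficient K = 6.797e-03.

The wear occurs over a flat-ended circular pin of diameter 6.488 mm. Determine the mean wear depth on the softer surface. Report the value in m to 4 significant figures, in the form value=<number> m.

Every step maintains exact precision, and the intermediates are shown rounded — a lone final rounding to 4 significant figures.
Sliding distance L = 1.042e+04 mm = 10.42 m.
Hardness H = 466.7 MPa = 4.667e+08 Pa.
Pin diameter d = 6.488 mm = 0.006488 m. Contact area A = π·d²/4 = π·(0.006488 m)²/4 = 3.306e-05 m².
As SI base values: W = 20.96 N, H = 4.667e+08 Pa, K = 6.797e-03.
By Archard's law, V = K·W·L/H = 6.797e-03 · 20.96 · 10.42 / 4.667e+08 = 3.181e-09 m³.
Depth of wear h = V/A = 3.181e-09 / 3.306e-05 = 9.621e-05 m.

value=9.621e-05 m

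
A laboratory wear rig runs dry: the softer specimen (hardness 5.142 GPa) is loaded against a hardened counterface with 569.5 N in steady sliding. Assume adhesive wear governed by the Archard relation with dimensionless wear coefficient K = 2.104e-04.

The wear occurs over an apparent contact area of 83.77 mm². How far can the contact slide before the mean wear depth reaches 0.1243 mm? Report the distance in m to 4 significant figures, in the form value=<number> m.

Intermediate values appear rounded, and all arithmetic carries full precision — rounded once at the end to four significant digits.
Convert: Hardness H = 5.142 GPa = 5.142e+09 Pa.
Convert: Contact area A = 83.77 mm² = 8.377e-05 m².
Convert: Depth limit h_lim = 0.1243 mm = 1.243e-04 m.
As SI base values: W = 569.5 N, H = 5.142e+09 Pa, K = 2.104e-04.
At the depth limit, V_lim = h_lim·A = 1.243e-04 · 8.377e-05 = 1.041e-08 m³.
Thus life L = V_lim·H/(K·W) = 1.041e-08 · 5.142e+09 / (2.104e-04 · 569.5) = 446.8 m.

value=446.8 m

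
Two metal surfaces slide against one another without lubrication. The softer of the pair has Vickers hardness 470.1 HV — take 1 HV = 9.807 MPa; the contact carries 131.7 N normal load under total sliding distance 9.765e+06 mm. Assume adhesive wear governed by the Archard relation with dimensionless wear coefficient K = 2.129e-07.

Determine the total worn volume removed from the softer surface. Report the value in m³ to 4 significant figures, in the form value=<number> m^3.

value=5.939e-11 m^3

Shown intermediates are rounded — the algebra carries full precision, and one final rounding: four significant digits.
Convert: Distance covered L = 9.765e+06 mm = 9765 m.
Convert: Hardness H = 470.1 HV × 9.807 MPa/HV = 4610 MPa = 4.610e+09 Pa.
Expressed in SI base units: W = 131.7 N, H = 4.610e+09 Pa, K = 2.129e-07.
The Archard volume V = K·W·L/H = 2.129e-07 · 131.7 · 9765 / 4.610e+09 = 5.939e-11 m³.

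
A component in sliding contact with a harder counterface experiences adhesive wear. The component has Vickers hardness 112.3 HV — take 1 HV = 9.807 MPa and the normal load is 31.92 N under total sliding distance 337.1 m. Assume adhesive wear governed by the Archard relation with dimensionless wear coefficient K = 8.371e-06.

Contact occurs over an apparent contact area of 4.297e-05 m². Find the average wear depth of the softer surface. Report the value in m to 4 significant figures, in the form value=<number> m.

value=1.903e-06 m

Intermediate values are shown rounded; each operation runs at full precision, and rounded once at the end: 4 significant figures.
Convert: Hardness H = 112.3 HV × 9.807 MPa/HV = 1101 MPa = 1.101e+09 Pa.
In SI base units: W = 31.92 N, H = 1.101e+09 Pa, K = 8.371e-06.
Archard relation: V = K·W·L/H = 8.371e-06 · 31.92 · 337.1 / 1.101e+09 = 8.179e-11 m³.
Wear depth h = V/A = 8.179e-11 / 4.297e-05 = 1.903e-06 m.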